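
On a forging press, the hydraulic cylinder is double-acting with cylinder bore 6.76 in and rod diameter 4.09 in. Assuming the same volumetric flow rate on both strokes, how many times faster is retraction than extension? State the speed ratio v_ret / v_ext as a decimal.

Cap-side area A_cap = π/4 × (6.76 in)² = 35.89 in^2
Rod-side annular area A_ann = π/4 × (6.76² − 4.09²) = 22.75 in^2
For equal Q, v ∝ 1/A, so v_ret/v_ext = A_cap/A_ann.

v_ret/v_ext ≈ 1.58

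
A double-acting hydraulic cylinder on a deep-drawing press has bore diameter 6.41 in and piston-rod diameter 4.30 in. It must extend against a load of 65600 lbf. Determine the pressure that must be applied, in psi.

P ≈ 2030 psi

Cap-side area A_cap = π/4 × (6.41 in)² = 32.27 in^2
P = F / A = 65600 lbf / A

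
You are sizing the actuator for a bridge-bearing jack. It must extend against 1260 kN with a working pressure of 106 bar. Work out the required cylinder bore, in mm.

D ≈ 389 mm

Extension force acts on the full piston face: F = P × (π/4)D².
D = √(4F / (πP)) = √(4 × 1260 kN / (π × 106 bar))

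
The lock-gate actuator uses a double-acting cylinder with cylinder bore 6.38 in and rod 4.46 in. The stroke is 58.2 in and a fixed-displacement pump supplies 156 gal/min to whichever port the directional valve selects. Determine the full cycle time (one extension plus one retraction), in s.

t ≈ 4.68 s

Cap-side area A_cap = π/4 × (6.38 in)² = 31.97 in^2
Rod-side annular area A_ann = π/4 × (6.38² − 4.46²) = 16.35 in^2
t_ext = A_cap·L/Q = 3.098 s
t_ret = A_ann·L/Q = 1.584 s
t_cycle = t_ext + t_ret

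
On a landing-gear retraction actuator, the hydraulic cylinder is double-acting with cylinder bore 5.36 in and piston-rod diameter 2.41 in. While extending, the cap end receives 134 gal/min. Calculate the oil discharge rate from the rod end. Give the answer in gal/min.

Q_out ≈ 107 gal/min

Cap-side area A_cap = π/4 × (5.36 in)² = 22.56 in^2
Rod-side annular area A_ann = π/4 × (5.36² − 2.41²) = 18.00 in^2
Piston speed v = Q_in/A_cap; rod-end outflow Q_out = v × A_ann = Q_in × A_ann/A_cap.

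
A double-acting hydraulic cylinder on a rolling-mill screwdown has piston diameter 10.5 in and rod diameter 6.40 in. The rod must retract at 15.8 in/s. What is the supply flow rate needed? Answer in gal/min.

Rod-side annular area A_ann = π/4 × (10.5² − 6.40²) = 54.42 in^2
Q = A × v

Q ≈ 223 gal/min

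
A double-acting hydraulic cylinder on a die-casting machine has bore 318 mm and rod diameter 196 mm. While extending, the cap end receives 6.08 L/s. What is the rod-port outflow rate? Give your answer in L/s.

Q_out ≈ 3.77 L/s

Cap-side area A_cap = π/4 × (318 mm)² = 79420 mm^2
Rod-side annular area A_ann = π/4 × (318² − 196²) = 49250 mm^2
Piston speed v = Q_in/A_cap; rod-end outflow Q_out = v × A_ann = Q_in × A_ann/A_cap.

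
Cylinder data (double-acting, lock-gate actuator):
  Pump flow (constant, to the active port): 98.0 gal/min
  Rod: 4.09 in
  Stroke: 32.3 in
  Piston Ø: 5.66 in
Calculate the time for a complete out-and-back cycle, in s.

Cap-side area A_cap = π/4 × (5.66 in)² = 25.16 in^2
Rod-side annular area A_ann = π/4 × (5.66² − 4.09²) = 12.02 in^2
t_ext = A_cap·L/Q = 2.154 s
t_ret = A_ann·L/Q = 1.029 s
t_cycle = t_ext + t_ret

t ≈ 3.18 s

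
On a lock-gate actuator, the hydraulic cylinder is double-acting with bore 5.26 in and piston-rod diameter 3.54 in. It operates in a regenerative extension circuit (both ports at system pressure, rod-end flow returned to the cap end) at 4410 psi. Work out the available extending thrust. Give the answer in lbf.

F ≈ 43400 lbf

With equal pressure on both faces, forces on the annular region cancel; the net push is pressure × rod cross-section.
Rod cross-section A_rod = π/4 × (3.54 in)² = 9.842 in^2
F = P × A_rod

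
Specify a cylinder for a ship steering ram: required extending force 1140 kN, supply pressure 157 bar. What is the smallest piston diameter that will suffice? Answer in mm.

Extension force acts on the full piston face: F = P × (π/4)D².
D = √(4F / (πP)) = √(4 × 1140 kN / (π × 157 bar))

D ≈ 304 mm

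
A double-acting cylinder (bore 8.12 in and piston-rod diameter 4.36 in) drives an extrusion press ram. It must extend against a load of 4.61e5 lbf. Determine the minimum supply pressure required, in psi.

Cap-side area A_cap = π/4 × (8.12 in)² = 51.78 in^2
P = F / A = 4.61e5 lbf / A

P ≈ 8900 psi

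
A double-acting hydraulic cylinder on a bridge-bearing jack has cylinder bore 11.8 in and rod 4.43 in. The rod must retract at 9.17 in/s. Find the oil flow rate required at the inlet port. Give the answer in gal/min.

Rod-side annular area A_ann = π/4 × (11.8² − 4.43²) = 93.95 in^2
Q = A × v

Q ≈ 224 gal/min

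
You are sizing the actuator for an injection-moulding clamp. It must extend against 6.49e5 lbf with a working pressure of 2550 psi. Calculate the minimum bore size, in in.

D ≈ 18.0 in

Extension force acts on the full piston face: F = P × (π/4)D².
D = √(4F / (πP)) = √(4 × 6.49e5 lbf / (π × 2550 psi))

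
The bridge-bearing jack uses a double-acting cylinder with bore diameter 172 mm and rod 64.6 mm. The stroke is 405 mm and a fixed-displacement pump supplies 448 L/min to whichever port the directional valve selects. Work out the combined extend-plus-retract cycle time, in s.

t ≈ 2.34 s

Cap-side area A_cap = π/4 × (172 mm)² = 23240 mm^2
Rod-side annular area A_ann = π/4 × (172² − 64.6²) = 19960 mm^2
t_ext = A_cap·L/Q = 1.260 s
t_ret = A_ann·L/Q = 1.083 s
t_cycle = t_ext + t_ret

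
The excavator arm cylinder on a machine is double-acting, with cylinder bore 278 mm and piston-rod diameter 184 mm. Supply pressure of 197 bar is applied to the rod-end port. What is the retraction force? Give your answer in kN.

Rod-side annular area A_ann = π/4 × (278² − 184²) = 34110 mm^2
On retraction the pressure acts on the annular area (bore minus rod).
F = P × A_ann

F ≈ 672 kN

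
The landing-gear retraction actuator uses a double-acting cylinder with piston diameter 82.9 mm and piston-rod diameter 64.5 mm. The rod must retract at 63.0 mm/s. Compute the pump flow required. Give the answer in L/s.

Rod-side annular area A_ann = π/4 × (82.9² − 64.5²) = 2130 mm^2
Q = A × v

Q ≈ 0.134 L/s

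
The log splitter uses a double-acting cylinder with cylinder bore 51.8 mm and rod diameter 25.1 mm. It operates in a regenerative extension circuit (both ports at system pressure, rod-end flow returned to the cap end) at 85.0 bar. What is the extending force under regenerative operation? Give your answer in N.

F ≈ 4210 N

With equal pressure on both faces, forces on the annular region cancel; the net push is pressure × rod cross-section.
Rod cross-section A_rod = π/4 × (25.1 mm)² = 494.8 mm^2
F = P × A_rod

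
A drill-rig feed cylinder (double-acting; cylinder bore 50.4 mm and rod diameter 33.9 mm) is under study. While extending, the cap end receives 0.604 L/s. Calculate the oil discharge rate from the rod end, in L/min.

Cap-side area A_cap = π/4 × (50.4 mm)² = 1995 mm^2
Rod-side annular area A_ann = π/4 × (50.4² − 33.9²) = 1092 mm^2
Piston speed v = Q_in/A_cap; rod-end outflow Q_out = v × A_ann = Q_in × A_ann/A_cap.

Q_out ≈ 19.8 L/min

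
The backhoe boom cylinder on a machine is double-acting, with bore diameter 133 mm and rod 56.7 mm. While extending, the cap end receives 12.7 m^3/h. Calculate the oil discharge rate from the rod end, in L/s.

Q_out ≈ 2.89 L/s

Cap-side area A_cap = π/4 × (133 mm)² = 13890 mm^2
Rod-side annular area A_ann = π/4 × (133² − 56.7²) = 11370 mm^2
Piston speed v = Q_in/A_cap; rod-end outflow Q_out = v × A_ann = Q_in × A_ann/A_cap.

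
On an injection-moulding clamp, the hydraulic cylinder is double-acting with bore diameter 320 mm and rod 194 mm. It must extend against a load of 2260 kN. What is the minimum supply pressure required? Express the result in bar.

Cap-side area A_cap = π/4 × (320 mm)² = 80420 mm^2
P = F / A = 2260 kN / A

P ≈ 281 bar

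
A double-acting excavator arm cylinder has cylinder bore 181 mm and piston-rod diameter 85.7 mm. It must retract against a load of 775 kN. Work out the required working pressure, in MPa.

P ≈ 38.8 MPa

Rod-side annular area A_ann = π/4 × (181² − 85.7²) = 19960 mm^2
Retraction: pressure acts on the annular area.
P = F / A = 775 kN / A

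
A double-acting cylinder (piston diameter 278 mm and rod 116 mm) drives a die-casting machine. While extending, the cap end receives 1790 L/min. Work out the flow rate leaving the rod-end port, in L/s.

Q_out ≈ 24.6 L/s

Cap-side area A_cap = π/4 × (278 mm)² = 60700 mm^2
Rod-side annular area A_ann = π/4 × (278² − 116²) = 50130 mm^2
Piston speed v = Q_in/A_cap; rod-end outflow Q_out = v × A_ann = Q_in × A_ann/A_cap.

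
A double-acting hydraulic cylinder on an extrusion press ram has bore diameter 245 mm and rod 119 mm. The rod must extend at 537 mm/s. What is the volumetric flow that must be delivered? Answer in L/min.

Cap-side area A_cap = π/4 × (245 mm)² = 47140 mm^2
Q = A × v

Q ≈ 1520 L/min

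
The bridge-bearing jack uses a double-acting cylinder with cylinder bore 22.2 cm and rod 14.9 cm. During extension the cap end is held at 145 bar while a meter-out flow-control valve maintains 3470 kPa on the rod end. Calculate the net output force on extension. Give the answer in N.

Cap-side area A_cap = π/4 × (22.2 cm)² = 387.1 cm^2
Rod-side annular area A_ann = π/4 × (22.2² − 14.9²) = 212.7 cm^2
Net thrust = P_cap·A_cap − P_rod·A_ann = 5.613e5 N − 73810 N

F ≈ 4.87e5 N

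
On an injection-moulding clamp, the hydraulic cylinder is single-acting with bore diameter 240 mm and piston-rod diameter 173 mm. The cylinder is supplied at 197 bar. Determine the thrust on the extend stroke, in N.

F ≈ 8.91e5 N

Cap-side area A_cap = π/4 × (240 mm)² = 45240 mm^2
F = P × A_cap = 197 bar × A_cap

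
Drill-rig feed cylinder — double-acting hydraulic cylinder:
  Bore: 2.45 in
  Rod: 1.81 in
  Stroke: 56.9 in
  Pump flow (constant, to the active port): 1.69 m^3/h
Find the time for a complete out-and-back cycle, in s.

Cap-side area A_cap = π/4 × (2.45 in)² = 4.714 in^2
Rod-side annular area A_ann = π/4 × (2.45² − 1.81²) = 2.141 in^2
t_ext = A_cap·L/Q = 9.364 s
t_ret = A_ann·L/Q = 4.253 s
t_cycle = t_ext + t_ret

t ≈ 13.6 s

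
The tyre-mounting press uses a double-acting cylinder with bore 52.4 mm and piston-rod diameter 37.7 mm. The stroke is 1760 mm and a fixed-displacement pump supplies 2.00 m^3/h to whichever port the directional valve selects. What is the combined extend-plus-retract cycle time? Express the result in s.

t ≈ 10.1 s

Cap-side area A_cap = π/4 × (52.4 mm)² = 2157 mm^2
Rod-side annular area A_ann = π/4 × (52.4² − 37.7²) = 1040 mm^2
t_ext = A_cap·L/Q = 6.832 s
t_ret = A_ann·L/Q = 3.295 s
t_cycle = t_ext + t_ret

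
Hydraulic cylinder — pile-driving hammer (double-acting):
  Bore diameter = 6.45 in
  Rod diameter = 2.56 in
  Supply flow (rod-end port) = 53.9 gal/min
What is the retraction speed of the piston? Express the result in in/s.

v ≈ 7.54 in/s

Rod-side annular area A_ann = π/4 × (6.45² − 2.56²) = 27.53 in^2
Flow into the rod-end port fills the annular volume.
v = Q / A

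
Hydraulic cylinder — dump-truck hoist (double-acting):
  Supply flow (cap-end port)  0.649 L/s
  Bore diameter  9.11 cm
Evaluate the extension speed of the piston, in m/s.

v ≈ 0.0996 m/s

Cap-side area A_cap = π/4 × (9.11 cm)² = 65.18 cm^2
v = Q / A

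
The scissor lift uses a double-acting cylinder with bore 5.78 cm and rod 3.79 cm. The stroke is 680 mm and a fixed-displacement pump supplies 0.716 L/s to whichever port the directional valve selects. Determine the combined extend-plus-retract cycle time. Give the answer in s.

t ≈ 3.91 s

Cap-side area A_cap = π/4 × (5.78 cm)² = 26.24 cm^2
Rod-side annular area A_ann = π/4 × (5.78² − 3.79²) = 14.96 cm^2
t_ext = A_cap·L/Q = 2.492 s
t_ret = A_ann·L/Q = 1.421 s
t_cycle = t_ext + t_ret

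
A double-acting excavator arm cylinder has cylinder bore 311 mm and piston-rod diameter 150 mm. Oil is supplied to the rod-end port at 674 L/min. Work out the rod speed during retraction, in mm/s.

v ≈ 193 mm/s

Rod-side annular area A_ann = π/4 × (311² − 150²) = 58290 mm^2
Flow into the rod-end port fills the annular volume.
v = Q / A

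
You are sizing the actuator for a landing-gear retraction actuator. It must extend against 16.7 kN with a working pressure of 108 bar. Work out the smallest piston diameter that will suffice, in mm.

D ≈ 44.4 mm

Extension force acts on the full piston face: F = P × (π/4)D².
D = √(4F / (πP)) = √(4 × 16.7 kN / (π × 108 bar))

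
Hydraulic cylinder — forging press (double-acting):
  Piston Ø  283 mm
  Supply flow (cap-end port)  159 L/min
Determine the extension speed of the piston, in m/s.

v ≈ 0.0421 m/s

Cap-side area A_cap = π/4 × (283 mm)² = 62900 mm^2
v = Q / A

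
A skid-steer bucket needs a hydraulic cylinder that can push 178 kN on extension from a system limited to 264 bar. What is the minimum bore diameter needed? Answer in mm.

Extension force acts on the full piston face: F = P × (π/4)D².
D = √(4F / (πP)) = √(4 × 178 kN / (π × 264 bar))

D ≈ 92.7 mm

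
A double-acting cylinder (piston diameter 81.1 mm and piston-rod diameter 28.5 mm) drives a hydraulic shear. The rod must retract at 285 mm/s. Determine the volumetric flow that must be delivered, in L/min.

Q ≈ 77.4 L/min

Rod-side annular area A_ann = π/4 × (81.1² − 28.5²) = 4528 mm^2
Q = A × v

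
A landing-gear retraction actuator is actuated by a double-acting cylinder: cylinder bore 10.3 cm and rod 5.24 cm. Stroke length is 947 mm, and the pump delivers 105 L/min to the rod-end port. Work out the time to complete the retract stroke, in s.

t ≈ 3.34 s

Rod-side annular area A_ann = π/4 × (10.3² − 5.24²) = 61.76 cm^2
Swept volume V = A × L; t = V / Q = A·L / Q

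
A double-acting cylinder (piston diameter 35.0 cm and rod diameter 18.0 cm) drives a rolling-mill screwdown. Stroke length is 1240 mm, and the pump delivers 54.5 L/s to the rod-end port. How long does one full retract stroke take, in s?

t ≈ 1.61 s

Rod-side annular area A_ann = π/4 × (35.0² − 18.0²) = 707.6 cm^2
Swept volume V = A × L; t = V / Q = A·L / Q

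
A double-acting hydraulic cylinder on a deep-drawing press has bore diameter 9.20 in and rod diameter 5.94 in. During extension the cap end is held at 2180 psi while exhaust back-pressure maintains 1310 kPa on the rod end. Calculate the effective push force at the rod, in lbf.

F ≈ 1.38e5 lbf

Cap-side area A_cap = π/4 × (9.20 in)² = 66.48 in^2
Rod-side annular area A_ann = π/4 × (9.20² − 5.94²) = 38.76 in^2
Net thrust = P_cap·A_cap − P_rod·A_ann = 1.449e5 lbf − 7365 lbf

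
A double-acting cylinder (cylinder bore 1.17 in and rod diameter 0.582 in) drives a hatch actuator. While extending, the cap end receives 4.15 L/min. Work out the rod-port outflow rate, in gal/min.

Q_out ≈ 0.825 gal/min

Cap-side area A_cap = π/4 × (1.17 in)² = 1.075 in^2
Rod-side annular area A_ann = π/4 × (1.17² − 0.582²) = 0.8091 in^2
Piston speed v = Q_in/A_cap; rod-end outflow Q_out = v × A_ann = Q_in × A_ann/A_cap.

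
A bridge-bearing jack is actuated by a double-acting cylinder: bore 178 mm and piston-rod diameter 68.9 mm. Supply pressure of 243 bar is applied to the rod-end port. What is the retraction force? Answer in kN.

Rod-side annular area A_ann = π/4 × (178² − 68.9²) = 21160 mm^2
On retraction the pressure acts on the annular area (bore minus rod).
F = P × A_ann

F ≈ 514 kN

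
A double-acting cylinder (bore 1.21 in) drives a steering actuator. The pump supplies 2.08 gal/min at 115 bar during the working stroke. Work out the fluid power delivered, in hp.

W ≈ 2.02 hp

Hydraulic power = P × Q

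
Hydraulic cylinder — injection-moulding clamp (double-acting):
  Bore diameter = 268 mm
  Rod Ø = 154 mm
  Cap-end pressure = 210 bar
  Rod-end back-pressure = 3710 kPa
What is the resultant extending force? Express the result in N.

F ≈ 1.04e6 N

Cap-side area A_cap = π/4 × (268 mm)² = 56410 mm^2
Rod-side annular area A_ann = π/4 × (268² − 154²) = 37780 mm^2
Net thrust = P_cap·A_cap − P_rod·A_ann = 1.185e6 N − 1.402e5 N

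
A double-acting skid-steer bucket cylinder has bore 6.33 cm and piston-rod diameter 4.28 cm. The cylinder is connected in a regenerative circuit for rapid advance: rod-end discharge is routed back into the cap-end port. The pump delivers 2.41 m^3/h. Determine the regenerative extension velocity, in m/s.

In regeneration the rod-end outflow joins the pump flow into the cap end, so the net volume the pump must supply per unit advance equals the rod cross-section area.
Rod cross-section A_rod = π/4 × (4.28 cm)² = 14.39 cm^2
v = Q_pump / A_rod

v ≈ 0.465 m/s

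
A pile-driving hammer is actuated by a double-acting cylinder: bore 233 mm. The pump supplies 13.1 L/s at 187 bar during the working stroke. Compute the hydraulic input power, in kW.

Hydraulic power = P × Q

W ≈ 245 kW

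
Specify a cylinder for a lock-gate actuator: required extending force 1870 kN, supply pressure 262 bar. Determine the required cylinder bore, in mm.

D ≈ 301 mm

Extension force acts on the full piston face: F = P × (π/4)D².
D = √(4F / (πP)) = √(4 × 1870 kN / (π × 262 bar))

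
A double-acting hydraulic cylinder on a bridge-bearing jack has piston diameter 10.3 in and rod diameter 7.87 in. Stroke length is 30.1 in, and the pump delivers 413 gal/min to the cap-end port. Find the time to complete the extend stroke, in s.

t ≈ 1.58 s

Cap-side area A_cap = π/4 × (10.3 in)² = 83.32 in^2
Swept volume V = A × L; t = V / Q = A·L / Q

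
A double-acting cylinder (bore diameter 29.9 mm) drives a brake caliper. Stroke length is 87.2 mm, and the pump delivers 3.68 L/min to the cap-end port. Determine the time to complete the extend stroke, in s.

Cap-side area A_cap = π/4 × (29.9 mm)² = 702.2 mm^2
Swept volume V = A × L; t = V / Q = A·L / Q

t ≈ 0.998 s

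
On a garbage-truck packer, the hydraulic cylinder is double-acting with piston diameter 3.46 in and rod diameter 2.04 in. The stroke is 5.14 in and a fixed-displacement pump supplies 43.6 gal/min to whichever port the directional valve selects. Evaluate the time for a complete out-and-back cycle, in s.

Cap-side area A_cap = π/4 × (3.46 in)² = 9.402 in^2
Rod-side annular area A_ann = π/4 × (3.46² − 2.04²) = 6.134 in^2
t_ext = A_cap·L/Q = 0.2879 s
t_ret = A_ann·L/Q = 0.1878 s
t_cycle = t_ext + t_ret

t ≈ 0.476 s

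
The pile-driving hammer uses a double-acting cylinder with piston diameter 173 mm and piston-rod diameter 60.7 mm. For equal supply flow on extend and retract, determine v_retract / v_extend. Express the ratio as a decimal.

Cap-side area A_cap = π/4 × (173 mm)² = 23510 mm^2
Rod-side annular area A_ann = π/4 × (173² − 60.7²) = 20610 mm^2
For equal Q, v ∝ 1/A, so v_ret/v_ext = A_cap/A_ann.

v_ret/v_ext ≈ 1.14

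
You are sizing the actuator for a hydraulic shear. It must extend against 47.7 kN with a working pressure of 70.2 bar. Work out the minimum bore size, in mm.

Extension force acts on the full piston face: F = P × (π/4)D².
D = √(4F / (πP)) = √(4 × 47.7 kN / (π × 70.2 bar))

D ≈ 93.0 mm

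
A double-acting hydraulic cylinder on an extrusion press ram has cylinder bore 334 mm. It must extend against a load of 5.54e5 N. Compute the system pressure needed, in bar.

P ≈ 63.2 bar

Cap-side area A_cap = π/4 × (334 mm)² = 87620 mm^2
P = F / A = 5.54e5 N / A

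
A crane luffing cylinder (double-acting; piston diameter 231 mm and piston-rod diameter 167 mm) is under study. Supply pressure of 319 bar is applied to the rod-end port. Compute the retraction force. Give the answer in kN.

Rod-side annular area A_ann = π/4 × (231² − 167²) = 20010 mm^2
On retraction the pressure acts on the annular area (bore minus rod).
F = P × A_ann

F ≈ 638 kN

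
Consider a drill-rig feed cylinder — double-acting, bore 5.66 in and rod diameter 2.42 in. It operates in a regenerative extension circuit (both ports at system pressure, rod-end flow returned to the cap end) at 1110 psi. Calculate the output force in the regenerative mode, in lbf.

F ≈ 5110 lbf

With equal pressure on both faces, forces on the annular region cancel; the net push is pressure × rod cross-section.
Rod cross-section A_rod = π/4 × (2.42 in)² = 4.600 in^2
F = P × A_rod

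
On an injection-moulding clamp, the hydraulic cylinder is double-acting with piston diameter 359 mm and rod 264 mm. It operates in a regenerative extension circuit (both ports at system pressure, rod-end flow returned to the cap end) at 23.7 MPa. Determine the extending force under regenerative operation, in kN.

With equal pressure on both faces, forces on the annular region cancel; the net push is pressure × rod cross-section.
Rod cross-section A_rod = π/4 × (264 mm)² = 54740 mm^2
F = P × A_rod

F ≈ 1300 kN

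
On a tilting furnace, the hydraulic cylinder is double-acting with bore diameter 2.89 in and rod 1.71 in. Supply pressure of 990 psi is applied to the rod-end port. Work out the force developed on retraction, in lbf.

Rod-side annular area A_ann = π/4 × (2.89² − 1.71²) = 4.263 in^2
On retraction the pressure acts on the annular area (bore minus rod).
F = P × A_ann

F ≈ 4220 lbf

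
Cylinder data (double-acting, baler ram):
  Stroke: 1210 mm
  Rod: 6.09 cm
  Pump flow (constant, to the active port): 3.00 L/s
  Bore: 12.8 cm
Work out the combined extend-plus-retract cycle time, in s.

Cap-side area A_cap = π/4 × (12.8 cm)² = 128.7 cm^2
Rod-side annular area A_ann = π/4 × (12.8² − 6.09²) = 99.55 cm^2
t_ext = A_cap·L/Q = 5.190 s
t_ret = A_ann·L/Q = 4.015 s
t_cycle = t_ext + t_ret

t ≈ 9.21 s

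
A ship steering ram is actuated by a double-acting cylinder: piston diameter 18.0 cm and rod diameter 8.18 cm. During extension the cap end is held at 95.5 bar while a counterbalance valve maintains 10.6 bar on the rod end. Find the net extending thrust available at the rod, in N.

F ≈ 2.22e5 N

Cap-side area A_cap = π/4 × (18.0 cm)² = 254.5 cm^2
Rod-side annular area A_ann = π/4 × (18.0² − 8.18²) = 201.9 cm^2
Net thrust = P_cap·A_cap − P_rod·A_ann = 2.430e5 N − 21400 N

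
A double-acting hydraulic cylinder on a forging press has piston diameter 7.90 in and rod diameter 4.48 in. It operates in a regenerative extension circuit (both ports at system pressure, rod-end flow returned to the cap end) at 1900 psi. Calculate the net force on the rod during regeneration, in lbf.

F ≈ 30000 lbf

With equal pressure on both faces, forces on the annular region cancel; the net push is pressure × rod cross-section.
Rod cross-section A_rod = π/4 × (4.48 in)² = 15.76 in^2
F = P × A_rod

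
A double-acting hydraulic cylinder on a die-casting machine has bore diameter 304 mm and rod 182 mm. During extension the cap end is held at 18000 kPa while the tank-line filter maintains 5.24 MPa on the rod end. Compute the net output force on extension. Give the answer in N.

Cap-side area A_cap = π/4 × (304 mm)² = 72580 mm^2
Rod-side annular area A_ann = π/4 × (304² − 182²) = 46570 mm^2
Net thrust = P_cap·A_cap − P_rod·A_ann = 1.307e6 N − 2.440e5 N

F ≈ 1.06e6 N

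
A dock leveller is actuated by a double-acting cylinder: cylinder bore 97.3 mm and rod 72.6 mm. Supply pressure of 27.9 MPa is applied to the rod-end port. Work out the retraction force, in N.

Rod-side annular area A_ann = π/4 × (97.3² − 72.6²) = 3296 mm^2
On retraction the pressure acts on the annular area (bore minus rod).
F = P × A_ann

F ≈ 92000 N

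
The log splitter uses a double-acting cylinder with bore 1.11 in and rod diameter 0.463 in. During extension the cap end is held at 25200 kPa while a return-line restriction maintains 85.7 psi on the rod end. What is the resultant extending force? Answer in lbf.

F ≈ 3470 lbf

Cap-side area A_cap = π/4 × (1.11 in)² = 0.9677 in^2
Rod-side annular area A_ann = π/4 × (1.11² − 0.463²) = 0.7993 in^2
Net thrust = P_cap·A_cap − P_rod·A_ann = 3537 lbf − 68.50 lbf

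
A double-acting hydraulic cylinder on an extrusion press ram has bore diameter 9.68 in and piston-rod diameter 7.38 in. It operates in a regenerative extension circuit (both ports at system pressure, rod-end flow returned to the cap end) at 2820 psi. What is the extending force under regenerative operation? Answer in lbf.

F ≈ 1.21e5 lbf

With equal pressure on both faces, forces on the annular region cancel; the net push is pressure × rod cross-section.
Rod cross-section A_rod = π/4 × (7.38 in)² = 42.78 in^2
F = P × A_rod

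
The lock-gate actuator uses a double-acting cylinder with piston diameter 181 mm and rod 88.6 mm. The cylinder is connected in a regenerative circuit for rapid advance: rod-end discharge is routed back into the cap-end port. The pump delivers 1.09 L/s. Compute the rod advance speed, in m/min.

In regeneration the rod-end outflow joins the pump flow into the cap end, so the net volume the pump must supply per unit advance equals the rod cross-section area.
Rod cross-section A_rod = π/4 × (88.6 mm)² = 6165 mm^2
v = Q_pump / A_rod

v ≈ 10.6 m/min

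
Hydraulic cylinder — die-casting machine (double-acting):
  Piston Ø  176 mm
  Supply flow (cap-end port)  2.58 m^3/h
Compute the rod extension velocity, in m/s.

v ≈ 0.0295 m/s

Cap-side area A_cap = π/4 × (176 mm)² = 24330 mm^2
v = Q / A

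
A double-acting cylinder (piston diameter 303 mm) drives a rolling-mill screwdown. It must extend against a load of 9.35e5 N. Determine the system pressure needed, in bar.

Cap-side area A_cap = π/4 × (303 mm)² = 72110 mm^2
P = F / A = 9.35e5 N / A

P ≈ 130 bar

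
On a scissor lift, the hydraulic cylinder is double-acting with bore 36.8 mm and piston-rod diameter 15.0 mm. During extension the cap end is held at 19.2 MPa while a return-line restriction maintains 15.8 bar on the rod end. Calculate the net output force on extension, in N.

Cap-side area A_cap = π/4 × (36.8 mm)² = 1064 mm^2
Rod-side annular area A_ann = π/4 × (36.8² − 15.0²) = 886.9 mm^2
Net thrust = P_cap·A_cap − P_rod·A_ann = 20420 N − 1401 N

F ≈ 19000 N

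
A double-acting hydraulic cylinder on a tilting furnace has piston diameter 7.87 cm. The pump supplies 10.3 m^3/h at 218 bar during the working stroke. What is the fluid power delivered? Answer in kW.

Hydraulic power = P × Q

W ≈ 62.4 kW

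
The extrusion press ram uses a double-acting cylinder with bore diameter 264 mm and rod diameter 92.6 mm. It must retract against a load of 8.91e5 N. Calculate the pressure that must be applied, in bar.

P ≈ 186 bar

Rod-side annular area A_ann = π/4 × (264² − 92.6²) = 48000 mm^2
Retraction: pressure acts on the annular area.
P = F / A = 8.91e5 N / A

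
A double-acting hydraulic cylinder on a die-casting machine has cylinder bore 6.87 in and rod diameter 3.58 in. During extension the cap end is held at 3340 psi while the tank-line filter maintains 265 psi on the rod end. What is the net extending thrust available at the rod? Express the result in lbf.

F ≈ 1.17e5 lbf

Cap-side area A_cap = π/4 × (6.87 in)² = 37.07 in^2
Rod-side annular area A_ann = π/4 × (6.87² − 3.58²) = 27.00 in^2
Net thrust = P_cap·A_cap − P_rod·A_ann = 1.238e5 lbf − 7156 lbf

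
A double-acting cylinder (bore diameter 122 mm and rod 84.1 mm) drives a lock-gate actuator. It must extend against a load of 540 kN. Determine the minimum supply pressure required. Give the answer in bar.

Cap-side area A_cap = π/4 × (122 mm)² = 11690 mm^2
P = F / A = 540 kN / A

P ≈ 462 bar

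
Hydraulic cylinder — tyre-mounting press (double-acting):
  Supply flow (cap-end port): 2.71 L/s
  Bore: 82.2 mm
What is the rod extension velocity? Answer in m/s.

v ≈ 0.511 m/s

Cap-side area A_cap = π/4 × (82.2 mm)² = 5307 mm^2
v = Q / A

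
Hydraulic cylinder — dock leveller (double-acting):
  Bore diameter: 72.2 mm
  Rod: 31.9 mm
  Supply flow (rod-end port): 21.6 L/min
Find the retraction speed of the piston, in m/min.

Rod-side annular area A_ann = π/4 × (72.2² − 31.9²) = 3295 mm^2
Flow into the rod-end port fills the annular volume.
v = Q / A

v ≈ 6.56 m/min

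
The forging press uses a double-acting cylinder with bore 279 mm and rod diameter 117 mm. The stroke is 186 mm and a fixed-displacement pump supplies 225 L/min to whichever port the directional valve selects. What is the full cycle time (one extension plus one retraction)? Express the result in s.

Cap-side area A_cap = π/4 × (279 mm)² = 61140 mm^2
Rod-side annular area A_ann = π/4 × (279² − 117²) = 50380 mm^2
t_ext = A_cap·L/Q = 3.032 s
t_ret = A_ann·L/Q = 2.499 s
t_cycle = t_ext + t_ret

t ≈ 5.53 s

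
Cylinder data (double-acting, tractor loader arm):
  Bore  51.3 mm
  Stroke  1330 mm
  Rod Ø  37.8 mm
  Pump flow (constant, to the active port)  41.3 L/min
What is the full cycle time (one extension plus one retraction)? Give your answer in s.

Cap-side area A_cap = π/4 × (51.3 mm)² = 2067 mm^2
Rod-side annular area A_ann = π/4 × (51.3² − 37.8²) = 944.7 mm^2
t_ext = A_cap·L/Q = 3.994 s
t_ret = A_ann·L/Q = 1.825 s
t_cycle = t_ext + t_ret

t ≈ 5.82 s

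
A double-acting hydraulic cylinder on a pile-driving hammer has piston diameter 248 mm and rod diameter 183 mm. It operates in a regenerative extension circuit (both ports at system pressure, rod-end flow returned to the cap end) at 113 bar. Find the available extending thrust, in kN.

F ≈ 297 kN

With equal pressure on both faces, forces on the annular region cancel; the net push is pressure × rod cross-section.
Rod cross-section A_rod = π/4 × (183 mm)² = 26300 mm^2
F = P × A_rod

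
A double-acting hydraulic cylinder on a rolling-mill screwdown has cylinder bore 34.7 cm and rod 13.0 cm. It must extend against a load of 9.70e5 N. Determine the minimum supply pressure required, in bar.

Cap-side area A_cap = π/4 × (34.7 cm)² = 945.7 cm^2
P = F / A = 9.70e5 N / A

P ≈ 103 bar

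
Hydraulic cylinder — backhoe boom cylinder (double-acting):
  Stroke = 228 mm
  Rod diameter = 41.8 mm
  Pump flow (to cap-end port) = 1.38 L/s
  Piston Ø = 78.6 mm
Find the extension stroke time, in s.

t ≈ 0.802 s

Cap-side area A_cap = π/4 × (78.6 mm)² = 4852 mm^2
Swept volume V = A × L; t = V / Q = A·L / Q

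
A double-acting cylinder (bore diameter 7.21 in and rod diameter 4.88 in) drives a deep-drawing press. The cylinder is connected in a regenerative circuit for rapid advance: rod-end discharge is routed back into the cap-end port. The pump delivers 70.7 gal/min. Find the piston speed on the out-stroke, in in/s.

v ≈ 14.6 in/s

In regeneration the rod-end outflow joins the pump flow into the cap end, so the net volume the pump must supply per unit advance equals the rod cross-section area.
Rod cross-section A_rod = π/4 × (4.88 in)² = 18.70 in^2
v = Q_pump / A_rod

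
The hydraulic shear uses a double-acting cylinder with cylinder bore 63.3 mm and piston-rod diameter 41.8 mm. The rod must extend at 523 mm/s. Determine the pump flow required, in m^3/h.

Cap-side area A_cap = π/4 × (63.3 mm)² = 3147 mm^2
Q = A × v

Q ≈ 5.93 m^3/h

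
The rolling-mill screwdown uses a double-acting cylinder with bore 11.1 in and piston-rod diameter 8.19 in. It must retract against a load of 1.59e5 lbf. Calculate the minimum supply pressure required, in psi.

Rod-side annular area A_ann = π/4 × (11.1² − 8.19²) = 44.09 in^2
Retraction: pressure acts on the annular area.
P = F / A = 1.59e5 lbf / A

P ≈ 3610 psi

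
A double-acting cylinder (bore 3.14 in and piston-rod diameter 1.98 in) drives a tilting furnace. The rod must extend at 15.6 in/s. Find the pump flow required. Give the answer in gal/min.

Q ≈ 31.4 gal/min

Cap-side area A_cap = π/4 × (3.14 in)² = 7.744 in^2
Q = A × v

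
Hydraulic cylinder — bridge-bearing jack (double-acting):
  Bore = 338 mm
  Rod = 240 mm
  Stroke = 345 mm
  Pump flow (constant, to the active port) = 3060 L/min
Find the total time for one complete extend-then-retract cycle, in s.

t ≈ 0.908 s

Cap-side area A_cap = π/4 × (338 mm)² = 89730 mm^2
Rod-side annular area A_ann = π/4 × (338² − 240²) = 44490 mm^2
t_ext = A_cap·L/Q = 0.6070 s
t_ret = A_ann·L/Q = 0.3009 s
t_cycle = t_ext + t_ret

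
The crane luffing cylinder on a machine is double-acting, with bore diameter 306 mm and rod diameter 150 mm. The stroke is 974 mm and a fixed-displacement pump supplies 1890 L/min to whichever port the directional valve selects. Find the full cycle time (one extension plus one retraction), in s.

Cap-side area A_cap = π/4 × (306 mm)² = 73540 mm^2
Rod-side annular area A_ann = π/4 × (306² − 150²) = 55870 mm^2
t_ext = A_cap·L/Q = 2.274 s
t_ret = A_ann·L/Q = 1.728 s
t_cycle = t_ext + t_ret

t ≈ 4.00 s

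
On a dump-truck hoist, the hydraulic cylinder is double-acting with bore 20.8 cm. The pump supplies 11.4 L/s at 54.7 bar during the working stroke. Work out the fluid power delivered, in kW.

Hydraulic power = P × Q

W ≈ 62.4 kW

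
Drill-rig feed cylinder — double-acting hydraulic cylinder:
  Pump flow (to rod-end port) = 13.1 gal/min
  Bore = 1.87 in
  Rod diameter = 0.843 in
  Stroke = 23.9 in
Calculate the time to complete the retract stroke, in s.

t ≈ 1.04 s

Rod-side annular area A_ann = π/4 × (1.87² − 0.843²) = 2.188 in^2
Swept volume V = A × L; t = V / Q = A·L / Q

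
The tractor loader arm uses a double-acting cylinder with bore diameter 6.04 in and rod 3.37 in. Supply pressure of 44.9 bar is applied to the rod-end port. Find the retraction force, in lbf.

Rod-side annular area A_ann = π/4 × (6.04² − 3.37²) = 19.73 in^2
On retraction the pressure acts on the annular area (bore minus rod).
F = P × A_ann

F ≈ 12900 lbf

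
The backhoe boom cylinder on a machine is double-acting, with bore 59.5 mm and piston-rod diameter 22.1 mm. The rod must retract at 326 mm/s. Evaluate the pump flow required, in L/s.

Q ≈ 0.781 L/s

Rod-side annular area A_ann = π/4 × (59.5² − 22.1²) = 2397 mm^2
Q = A × v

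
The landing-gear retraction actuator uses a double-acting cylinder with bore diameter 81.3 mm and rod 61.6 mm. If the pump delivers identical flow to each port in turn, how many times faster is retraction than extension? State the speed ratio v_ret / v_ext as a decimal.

Cap-side area A_cap = π/4 × (81.3 mm)² = 5191 mm^2
Rod-side annular area A_ann = π/4 × (81.3² − 61.6²) = 2211 mm^2
For equal Q, v ∝ 1/A, so v_ret/v_ext = A_cap/A_ann.

v_ret/v_ext ≈ 2.35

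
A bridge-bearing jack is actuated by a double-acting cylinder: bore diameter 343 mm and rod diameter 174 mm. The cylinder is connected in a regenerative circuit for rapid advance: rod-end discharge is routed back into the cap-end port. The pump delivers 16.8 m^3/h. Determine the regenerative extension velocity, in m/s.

v ≈ 0.196 m/s

In regeneration the rod-end outflow joins the pump flow into the cap end, so the net volume the pump must supply per unit advance equals the rod cross-section area.
Rod cross-section A_rod = π/4 × (174 mm)² = 23780 mm^2
v = Q_pump / A_rod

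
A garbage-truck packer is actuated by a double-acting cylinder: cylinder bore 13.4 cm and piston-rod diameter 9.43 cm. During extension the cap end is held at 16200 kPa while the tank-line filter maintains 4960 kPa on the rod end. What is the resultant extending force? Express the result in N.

Cap-side area A_cap = π/4 × (13.4 cm)² = 141.0 cm^2
Rod-side annular area A_ann = π/4 × (13.4² − 9.43²) = 71.18 cm^2
Net thrust = P_cap·A_cap − P_rod·A_ann = 2.285e5 N − 35310 N

F ≈ 1.93e5 N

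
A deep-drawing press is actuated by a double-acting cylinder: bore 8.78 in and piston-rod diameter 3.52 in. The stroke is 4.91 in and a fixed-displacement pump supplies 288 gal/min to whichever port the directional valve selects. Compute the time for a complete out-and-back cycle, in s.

Cap-side area A_cap = π/4 × (8.78 in)² = 60.55 in^2
Rod-side annular area A_ann = π/4 × (8.78² − 3.52²) = 50.81 in^2
t_ext = A_cap·L/Q = 0.2681 s
t_ret = A_ann·L/Q = 0.2250 s
t_cycle = t_ext + t_ret

t ≈ 0.493 s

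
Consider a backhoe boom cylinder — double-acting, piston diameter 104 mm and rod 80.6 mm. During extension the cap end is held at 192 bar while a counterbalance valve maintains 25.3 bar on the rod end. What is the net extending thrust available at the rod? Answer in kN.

Cap-side area A_cap = π/4 × (104 mm)² = 8495 mm^2
Rod-side annular area A_ann = π/4 × (104² − 80.6²) = 3393 mm^2
Net thrust = P_cap·A_cap − P_rod·A_ann = 163.1 kN − 8.583 kN

F ≈ 155 kN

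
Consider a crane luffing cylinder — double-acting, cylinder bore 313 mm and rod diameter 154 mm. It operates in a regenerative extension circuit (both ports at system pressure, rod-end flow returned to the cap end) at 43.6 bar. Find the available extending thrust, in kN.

With equal pressure on both faces, forces on the annular region cancel; the net push is pressure × rod cross-section.
Rod cross-section A_rod = π/4 × (154 mm)² = 18630 mm^2
F = P × A_rod

F ≈ 81.2 kN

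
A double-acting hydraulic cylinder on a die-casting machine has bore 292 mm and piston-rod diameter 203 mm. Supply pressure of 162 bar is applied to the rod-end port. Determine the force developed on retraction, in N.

Rod-side annular area A_ann = π/4 × (292² − 203²) = 34600 mm^2
On retraction the pressure acts on the annular area (bore minus rod).
F = P × A_ann

F ≈ 5.61e5 N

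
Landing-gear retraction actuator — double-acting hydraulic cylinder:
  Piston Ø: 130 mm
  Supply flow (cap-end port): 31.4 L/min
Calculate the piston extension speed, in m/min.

Cap-side area A_cap = π/4 × (130 mm)² = 13270 mm^2
v = Q / A

v ≈ 2.37 m/min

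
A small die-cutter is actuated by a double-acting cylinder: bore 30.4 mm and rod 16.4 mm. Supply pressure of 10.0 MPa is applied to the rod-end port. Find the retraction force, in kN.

F ≈ 5.15 kN

Rod-side annular area A_ann = π/4 × (30.4² − 16.4²) = 514.6 mm^2
On retraction the pressure acts on the annular area (bore minus rod).
F = P × A_ann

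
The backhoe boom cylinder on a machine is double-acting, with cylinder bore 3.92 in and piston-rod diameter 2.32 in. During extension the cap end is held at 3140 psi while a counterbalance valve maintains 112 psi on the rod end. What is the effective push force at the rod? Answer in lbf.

F ≈ 37000 lbf

Cap-side area A_cap = π/4 × (3.92 in)² = 12.07 in^2
Rod-side annular area A_ann = π/4 × (3.92² − 2.32²) = 7.841 in^2
Net thrust = P_cap·A_cap − P_rod·A_ann = 37900 lbf − 878.2 lbf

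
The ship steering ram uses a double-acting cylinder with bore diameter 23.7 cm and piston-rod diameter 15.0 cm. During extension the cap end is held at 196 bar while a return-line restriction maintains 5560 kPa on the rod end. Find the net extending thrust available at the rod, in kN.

F ≈ 718 kN

Cap-side area A_cap = π/4 × (23.7 cm)² = 441.2 cm^2
Rod-side annular area A_ann = π/4 × (23.7² − 15.0²) = 264.4 cm^2
Net thrust = P_cap·A_cap − P_rod·A_ann = 864.7 kN − 147.0 kN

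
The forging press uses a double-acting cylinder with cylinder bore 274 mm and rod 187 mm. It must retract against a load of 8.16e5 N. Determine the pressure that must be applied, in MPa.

Rod-side annular area A_ann = π/4 × (274² − 187²) = 31500 mm^2
Retraction: pressure acts on the annular area.
P = F / A = 8.16e5 N / A

P ≈ 25.9 MPa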